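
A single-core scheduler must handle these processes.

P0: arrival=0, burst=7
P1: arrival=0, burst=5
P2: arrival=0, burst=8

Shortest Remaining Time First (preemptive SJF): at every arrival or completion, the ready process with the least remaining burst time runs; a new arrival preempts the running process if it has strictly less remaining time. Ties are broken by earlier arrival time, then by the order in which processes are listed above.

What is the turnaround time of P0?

Schedule: | P1 0-5 | P0 5-12 | P2 12-20 |
Completion: P0=12  P1=5  P2=20
Turnaround (C−A): P0=12  P1=5  P2=20
Turnaround(P0) = completion − arrival = 12 − 0 = 12

12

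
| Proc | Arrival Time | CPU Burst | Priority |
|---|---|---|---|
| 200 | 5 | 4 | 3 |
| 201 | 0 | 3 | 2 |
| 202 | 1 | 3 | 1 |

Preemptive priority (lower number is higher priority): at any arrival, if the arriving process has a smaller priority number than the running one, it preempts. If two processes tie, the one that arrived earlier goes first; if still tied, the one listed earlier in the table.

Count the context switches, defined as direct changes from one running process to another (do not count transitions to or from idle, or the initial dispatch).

Schedule: | 201 0-1 | 202 1-4 | 201 4-6 | 200 6-10 |
Completion: 200=10  201=6  202=4
Turnaround (C−A): 200=5  201=6  202=3

3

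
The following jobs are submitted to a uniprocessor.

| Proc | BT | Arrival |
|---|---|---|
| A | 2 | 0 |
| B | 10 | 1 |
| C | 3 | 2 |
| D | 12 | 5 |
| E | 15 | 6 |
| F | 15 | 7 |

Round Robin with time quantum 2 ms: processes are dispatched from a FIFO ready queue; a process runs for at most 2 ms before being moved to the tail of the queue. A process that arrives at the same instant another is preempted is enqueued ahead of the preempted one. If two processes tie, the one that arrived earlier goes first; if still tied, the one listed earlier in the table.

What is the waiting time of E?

35

Gantt: | A 0-2 | B 2-4 | C 4-6 | B 6-8 | D 8-10 | E 10-12 | C 12-13 | F 13-15 | B 15-17 | D 17-19 | E 19-21 | F 21-23 | B 23-25 | D 25-27 | E 27-29 | F 29-31 | B 31-33 | D 33-35 | E 35-37 | F 37-39 | D 39-41 | E 41-43 | F 43-45 | D 45-47 | E 47-49 | F 49-51 | E 51-53 | F 53-55 | E 55-56 | F 56-57 |
Completion: A=2  B=33  C=13  D=47  E=56  F=57
Turnaround (C−A): A=2  B=32  C=11  D=42  E=50  F=50
Waiting(E) = turnaround − burst = 50 − 15 = 35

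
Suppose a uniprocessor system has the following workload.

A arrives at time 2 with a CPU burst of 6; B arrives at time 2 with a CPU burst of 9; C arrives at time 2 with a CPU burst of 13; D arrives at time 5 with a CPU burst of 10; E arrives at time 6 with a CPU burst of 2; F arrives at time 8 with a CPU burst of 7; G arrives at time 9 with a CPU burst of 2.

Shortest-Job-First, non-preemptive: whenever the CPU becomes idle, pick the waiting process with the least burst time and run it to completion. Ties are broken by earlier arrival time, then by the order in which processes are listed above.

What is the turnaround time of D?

33

Timeline: | idle 0-2 | A 2-8 | E 8-10 | G 10-12 | F 12-19 | B 19-28 | D 28-38 | C 38-51 |
Completion: A=8  B=28  C=51  D=38  E=10  F=19  G=12
Turnaround (C−A): A=6  B=26  C=49  D=33  E=4  F=11  G=3
Turnaround(D) = completion − arrival = 38 − 5 = 33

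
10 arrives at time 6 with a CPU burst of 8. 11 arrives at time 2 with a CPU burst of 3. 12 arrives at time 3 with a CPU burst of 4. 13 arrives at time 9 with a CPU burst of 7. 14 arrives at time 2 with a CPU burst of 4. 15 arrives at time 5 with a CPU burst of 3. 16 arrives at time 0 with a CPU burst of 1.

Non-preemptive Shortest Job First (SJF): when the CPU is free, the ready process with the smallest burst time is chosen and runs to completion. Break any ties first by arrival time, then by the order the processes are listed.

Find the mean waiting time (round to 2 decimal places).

Gantt: | 16 0-1 | idle 1-2 | 11 2-5 | 15 5-8 | 14 8-12 | 12 12-16 | 13 16-23 | 10 23-31 |
Completion: 10=31  11=5  12=16  13=23  14=12  15=8  16=1
Turnaround (C−A): 10=25  11=3  12=13  13=14  14=10  15=3  16=1
Waiting times: 10=17, 11=0, 12=9, 13=7, 14=6, 15=0, 16=0
Average waiting = (17+0+9+7+6+0+0) / 7 = 39/7 = 5.57

5.57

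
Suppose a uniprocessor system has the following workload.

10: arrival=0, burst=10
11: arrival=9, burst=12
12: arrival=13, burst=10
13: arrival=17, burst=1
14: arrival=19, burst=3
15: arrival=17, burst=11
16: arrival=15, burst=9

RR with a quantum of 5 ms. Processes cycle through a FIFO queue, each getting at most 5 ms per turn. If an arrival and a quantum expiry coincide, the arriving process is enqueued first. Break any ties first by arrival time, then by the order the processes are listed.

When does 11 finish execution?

Gantt: | 10 0-10 | 11 10-15 | 12 15-20 | 16 20-25 | 11 25-30 | 13 30-31 | 15 31-36 | 14 36-39 | 12 39-44 | 16 44-48 | 11 48-50 | 15 50-56 |
Completion: 10=10  11=50  12=44  13=31  14=39  15=56  16=48

50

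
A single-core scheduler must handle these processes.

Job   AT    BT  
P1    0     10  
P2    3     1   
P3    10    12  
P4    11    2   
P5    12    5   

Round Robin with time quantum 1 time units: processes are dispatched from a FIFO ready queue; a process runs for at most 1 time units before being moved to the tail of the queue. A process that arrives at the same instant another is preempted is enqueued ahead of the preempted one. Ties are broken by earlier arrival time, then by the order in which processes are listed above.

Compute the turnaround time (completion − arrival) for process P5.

Timeline: | P1 0-3 | P2 3-4 | P1 4-10 | P3 10-11 | P1 11-12 | P4 12-13 | P3 13-14 | P5 14-15 | P4 15-16 | P3 16-17 | P5 17-18 | P3 18-19 | P5 19-20 | P3 20-21 | P5 21-22 | P3 22-23 | P5 23-24 | P3 24-30 |
Completion: P1=12  P2=4  P3=30  P4=16  P5=24
Turnaround (C−A): P1=12  P2=1  P3=20  P4=5  P5=12
Turnaround(P5) = completion − arrival = 24 − 12 = 12

12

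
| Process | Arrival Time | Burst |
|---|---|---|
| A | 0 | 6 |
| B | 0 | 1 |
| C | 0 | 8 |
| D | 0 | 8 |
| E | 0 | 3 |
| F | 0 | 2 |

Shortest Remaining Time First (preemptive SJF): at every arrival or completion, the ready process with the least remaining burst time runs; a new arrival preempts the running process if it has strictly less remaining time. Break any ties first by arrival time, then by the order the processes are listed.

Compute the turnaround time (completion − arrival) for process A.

Gantt: | B 0-1 | F 1-3 | E 3-6 | A 6-12 | C 12-20 | D 20-28 |
Completion: A=12  B=1  C=20  D=28  E=6  F=3
Turnaround (C−A): A=12  B=1  C=20  D=28  E=6  F=3
Turnaround(A) = completion − arrival = 12 − 0 = 12

12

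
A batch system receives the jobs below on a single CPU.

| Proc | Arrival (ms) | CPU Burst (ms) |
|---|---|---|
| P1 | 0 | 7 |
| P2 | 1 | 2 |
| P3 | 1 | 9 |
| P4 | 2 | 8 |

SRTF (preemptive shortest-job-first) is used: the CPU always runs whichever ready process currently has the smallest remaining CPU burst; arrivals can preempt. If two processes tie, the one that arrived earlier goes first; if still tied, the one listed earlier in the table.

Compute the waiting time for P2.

Schedule: | P1 0-1 | P2 1-3 | P1 3-9 | P4 9-17 | P3 17-26 |
Completion: P1=9  P2=3  P3=26  P4=17
Turnaround (C−A): P1=9  P2=2  P3=25  P4=15
Waiting(P2) = turnaround − burst = 2 − 2 = 0

0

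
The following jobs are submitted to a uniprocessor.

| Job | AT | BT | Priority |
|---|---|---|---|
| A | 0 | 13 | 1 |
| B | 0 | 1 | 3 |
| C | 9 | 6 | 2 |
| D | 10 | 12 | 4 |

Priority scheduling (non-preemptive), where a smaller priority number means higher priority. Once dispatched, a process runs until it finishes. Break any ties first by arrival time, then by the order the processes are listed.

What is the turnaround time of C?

10

Timeline: | A 0-13 | C 13-19 | B 19-20 | D 20-32 |
Completion: A=13  B=20  C=19  D=32
Turnaround(C) = completion − arrival = 19 − 9 = 10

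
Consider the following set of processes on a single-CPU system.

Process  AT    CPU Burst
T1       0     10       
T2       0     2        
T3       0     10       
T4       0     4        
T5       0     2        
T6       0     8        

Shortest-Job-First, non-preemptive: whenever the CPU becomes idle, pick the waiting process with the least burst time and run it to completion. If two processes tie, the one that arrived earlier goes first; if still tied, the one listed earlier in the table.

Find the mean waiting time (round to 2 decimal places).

9.33

Gantt: | T2 0-2 | T5 2-4 | T4 4-8 | T6 8-16 | T1 16-26 | T3 26-36 |
Completion: T1=26  T2=2  T3=36  T4=8  T5=4  T6=16
Waiting times: T1=16, T2=0, T3=26, T4=4, T5=2, T6=8
Average waiting = (16+0+26+4+2+8) / 6 = 56/6 = 9.33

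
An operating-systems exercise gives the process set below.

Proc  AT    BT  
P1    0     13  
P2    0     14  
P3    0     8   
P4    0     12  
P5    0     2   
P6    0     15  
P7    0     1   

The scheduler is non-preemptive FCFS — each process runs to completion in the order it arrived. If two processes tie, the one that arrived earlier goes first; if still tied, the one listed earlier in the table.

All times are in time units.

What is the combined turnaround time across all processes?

300

Gantt: | P1 0-13 | P2 13-27 | P3 27-35 | P4 35-47 | P5 47-49 | P6 49-64 | P7 64-65 |
Completion: P1=13  P2=27  P3=35  P4=47  P5=49  P6=64  P7=65
Turnaround (C−A): P1=13  P2=27  P3=35  P4=47  P5=49  P6=64  P7=65
Turnaround = completion − arrival: P1=13, P2=27, P3=35, P4=47, P5=49, P6=64, P7=65
Total turnaround = 13 + 27 + 35 + 47 + 49 + 64 + 65 = 300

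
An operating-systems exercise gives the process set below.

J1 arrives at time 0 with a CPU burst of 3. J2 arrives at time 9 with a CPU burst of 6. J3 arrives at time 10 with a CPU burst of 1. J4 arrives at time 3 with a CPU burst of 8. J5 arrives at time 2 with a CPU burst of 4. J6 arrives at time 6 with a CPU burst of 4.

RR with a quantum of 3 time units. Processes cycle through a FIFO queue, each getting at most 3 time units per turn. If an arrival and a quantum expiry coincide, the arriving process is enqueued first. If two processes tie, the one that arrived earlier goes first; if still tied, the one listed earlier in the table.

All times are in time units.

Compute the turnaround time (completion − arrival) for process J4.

Timeline: | J1 0-3 | J5 3-6 | J4 6-9 | J6 9-12 | J5 12-13 | J2 13-16 | J4 16-19 | J3 19-20 | J6 20-21 | J2 21-24 | J4 24-26 |
Completion: J1=3  J2=24  J3=20  J4=26  J5=13  J6=21
Turnaround (C−A): J1=3  J2=15  J3=10  J4=23  J5=11  J6=15
Turnaround(J4) = completion − arrival = 26 − 3 = 23

23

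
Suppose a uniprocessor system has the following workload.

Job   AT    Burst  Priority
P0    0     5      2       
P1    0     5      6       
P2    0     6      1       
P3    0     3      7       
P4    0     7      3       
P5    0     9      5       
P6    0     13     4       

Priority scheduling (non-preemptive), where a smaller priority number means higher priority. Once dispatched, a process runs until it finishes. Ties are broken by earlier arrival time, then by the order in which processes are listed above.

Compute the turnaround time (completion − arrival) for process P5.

Schedule: | P2 0-6 | P0 6-11 | P4 11-18 | P6 18-31 | P5 31-40 | P1 40-45 | P3 45-48 |
Completion: P0=11  P1=45  P2=6  P3=48  P4=18  P5=40  P6=31
Turnaround (C−A): P0=11  P1=45  P2=6  P3=48  P4=18  P5=40  P6=31
Turnaround(P5) = completion − arrival = 40 − 0 = 40

40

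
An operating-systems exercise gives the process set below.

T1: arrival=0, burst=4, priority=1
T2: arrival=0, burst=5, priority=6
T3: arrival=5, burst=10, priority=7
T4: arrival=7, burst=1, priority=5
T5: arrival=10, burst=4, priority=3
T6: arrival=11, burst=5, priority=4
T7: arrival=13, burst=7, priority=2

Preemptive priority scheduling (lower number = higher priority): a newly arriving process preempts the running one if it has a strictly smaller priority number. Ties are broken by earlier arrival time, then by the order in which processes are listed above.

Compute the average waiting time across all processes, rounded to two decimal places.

Gantt: | T1 0-4 | T2 4-7 | T4 7-8 | T2 8-10 | T5 10-13 | T7 13-20 | T5 20-21 | T6 21-26 | T3 26-36 |
Completion: T1=4  T2=10  T3=36  T4=8  T5=21  T6=26  T7=20
Waiting times: T1=0, T2=5, T3=21, T4=0, T5=7, T6=10, T7=0
Average waiting = (0+5+21+0+7+10+0) / 7 = 43/7 = 6.14

6.14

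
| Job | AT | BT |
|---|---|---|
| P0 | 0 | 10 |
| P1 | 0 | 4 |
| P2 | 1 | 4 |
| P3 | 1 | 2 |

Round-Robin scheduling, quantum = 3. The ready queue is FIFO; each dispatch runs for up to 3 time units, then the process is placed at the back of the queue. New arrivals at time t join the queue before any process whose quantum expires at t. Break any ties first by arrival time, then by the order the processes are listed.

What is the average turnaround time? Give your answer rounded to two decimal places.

15.00

Timeline: | P0 0-3 | P1 3-6 | P2 6-9 | P3 9-11 | P0 11-14 | P1 14-15 | P2 15-16 | P0 16-20 |
Completion: P0=20  P1=15  P2=16  P3=11
Turnaround (C−A): P0=20  P1=15  P2=15  P3=10
Turnaround times: P0=20, P1=15, P2=15, P3=10
Average turnaround = (20+15+15+10) / 4 = 60/4 = 15.00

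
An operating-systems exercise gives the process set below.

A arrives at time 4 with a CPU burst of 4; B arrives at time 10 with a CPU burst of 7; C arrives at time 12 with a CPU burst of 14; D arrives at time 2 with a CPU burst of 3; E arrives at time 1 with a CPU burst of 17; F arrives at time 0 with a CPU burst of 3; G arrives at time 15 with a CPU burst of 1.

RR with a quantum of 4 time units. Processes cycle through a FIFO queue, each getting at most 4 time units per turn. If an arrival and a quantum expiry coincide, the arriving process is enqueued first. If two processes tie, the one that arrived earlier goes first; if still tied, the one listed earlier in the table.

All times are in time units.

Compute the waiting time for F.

Schedule: | F 0-3 | E 3-7 | D 7-10 | A 10-14 | E 14-18 | B 18-22 | C 22-26 | G 26-27 | E 27-31 | B 31-34 | C 34-38 | E 38-42 | C 42-46 | E 46-47 | C 47-49 |
Completion: A=14  B=34  C=49  D=10  E=47  F=3  G=27
Turnaround (C−A): A=10  B=24  C=37  D=8  E=46  F=3  G=12
Waiting(F) = turnaround − burst = 3 − 3 = 0

0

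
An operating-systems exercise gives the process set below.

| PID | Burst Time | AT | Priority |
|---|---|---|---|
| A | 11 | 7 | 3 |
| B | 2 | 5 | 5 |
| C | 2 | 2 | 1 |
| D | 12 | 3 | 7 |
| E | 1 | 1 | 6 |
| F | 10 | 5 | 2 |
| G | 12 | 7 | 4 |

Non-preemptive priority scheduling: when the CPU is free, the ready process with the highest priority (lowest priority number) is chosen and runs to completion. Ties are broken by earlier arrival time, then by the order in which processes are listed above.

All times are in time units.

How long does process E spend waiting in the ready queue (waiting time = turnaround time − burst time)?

Timeline: | idle 0-1 | E 1-2 | C 2-4 | D 4-16 | F 16-26 | A 26-37 | G 37-49 | B 49-51 |
Completion: A=37  B=51  C=4  D=16  E=2  F=26  G=49
Turnaround (C−A): A=30  B=46  C=2  D=13  E=1  F=21  G=42
Waiting(E) = turnaround − burst = 1 − 1 = 0

0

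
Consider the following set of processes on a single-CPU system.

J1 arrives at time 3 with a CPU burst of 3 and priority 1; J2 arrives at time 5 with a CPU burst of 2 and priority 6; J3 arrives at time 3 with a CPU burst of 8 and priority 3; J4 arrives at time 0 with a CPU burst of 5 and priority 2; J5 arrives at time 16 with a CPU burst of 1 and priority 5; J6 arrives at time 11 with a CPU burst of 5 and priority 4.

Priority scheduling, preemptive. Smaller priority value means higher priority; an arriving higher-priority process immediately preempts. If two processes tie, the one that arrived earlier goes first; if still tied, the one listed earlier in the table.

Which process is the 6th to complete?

J2

Gantt: | J4 0-3 | J1 3-6 | J4 6-8 | J3 8-16 | J6 16-21 | J5 21-22 | J2 22-24 |
Completion: J1=6  J2=24  J3=16  J4=8  J5=22  J6=21
Turnaround (C−A): J1=3  J2=19  J3=13  J4=8  J5=6  J6=10
Finish order: J1 → J4 → J3 → J6 → J5 → J2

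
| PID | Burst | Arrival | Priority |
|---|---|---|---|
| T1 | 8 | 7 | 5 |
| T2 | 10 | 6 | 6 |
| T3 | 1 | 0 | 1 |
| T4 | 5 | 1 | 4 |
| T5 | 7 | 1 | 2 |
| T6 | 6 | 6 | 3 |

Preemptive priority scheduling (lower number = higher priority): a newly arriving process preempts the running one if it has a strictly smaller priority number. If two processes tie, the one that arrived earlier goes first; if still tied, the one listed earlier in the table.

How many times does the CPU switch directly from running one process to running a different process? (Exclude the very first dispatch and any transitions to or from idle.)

5

Schedule: | T3 0-1 | T5 1-8 | T6 8-14 | T4 14-19 | T1 19-27 | T2 27-37 |
Completion: T1=27  T2=37  T3=1  T4=19  T5=8  T6=14
Turnaround (C−A): T1=20  T2=31  T3=1  T4=18  T5=7  T6=8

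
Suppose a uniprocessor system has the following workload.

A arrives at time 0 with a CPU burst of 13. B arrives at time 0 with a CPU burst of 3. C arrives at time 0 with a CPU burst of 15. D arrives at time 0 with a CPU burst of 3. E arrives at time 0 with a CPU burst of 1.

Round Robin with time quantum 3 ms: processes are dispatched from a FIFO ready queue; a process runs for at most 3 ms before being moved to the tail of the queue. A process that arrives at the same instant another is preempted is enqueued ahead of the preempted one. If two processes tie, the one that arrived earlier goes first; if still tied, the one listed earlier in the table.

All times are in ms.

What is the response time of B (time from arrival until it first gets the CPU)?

Gantt: | A 0-3 | B 3-6 | C 6-9 | D 9-12 | E 12-13 | A 13-16 | C 16-19 | A 19-22 | C 22-25 | A 25-28 | C 28-31 | A 31-32 | C 32-35 |
Completion: A=32  B=6  C=35  D=12  E=13
Turnaround (C−A): A=32  B=6  C=35  D=12  E=13
Response(B) = first start − arrival = 3 − 0 = 3

3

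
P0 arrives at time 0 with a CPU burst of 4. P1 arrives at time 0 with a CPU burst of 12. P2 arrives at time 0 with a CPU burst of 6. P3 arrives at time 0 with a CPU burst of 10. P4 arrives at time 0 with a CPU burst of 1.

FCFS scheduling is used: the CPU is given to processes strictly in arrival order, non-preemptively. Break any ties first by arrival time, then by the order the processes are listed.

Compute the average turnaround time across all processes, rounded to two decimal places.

Schedule: | P0 0-4 | P1 4-16 | P2 16-22 | P3 22-32 | P4 32-33 |
Completion: P0=4  P1=16  P2=22  P3=32  P4=33
Turnaround (C−A): P0=4  P1=16  P2=22  P3=32  P4=33
Turnaround times: P0=4, P1=16, P2=22, P3=32, P4=33
Average turnaround = (4+16+22+32+33) / 5 = 107/5 = 21.40

21.40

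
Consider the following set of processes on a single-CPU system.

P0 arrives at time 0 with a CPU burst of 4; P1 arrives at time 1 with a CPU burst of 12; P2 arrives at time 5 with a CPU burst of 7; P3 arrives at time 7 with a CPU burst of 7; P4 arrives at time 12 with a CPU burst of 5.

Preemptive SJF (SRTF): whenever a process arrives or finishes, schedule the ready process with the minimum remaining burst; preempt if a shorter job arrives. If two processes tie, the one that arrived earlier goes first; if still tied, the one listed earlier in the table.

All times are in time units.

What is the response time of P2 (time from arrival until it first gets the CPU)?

0

Schedule: | P0 0-4 | P1 4-5 | P2 5-12 | P4 12-17 | P3 17-24 | P1 24-35 |
Completion: P0=4  P1=35  P2=12  P3=24  P4=17
Turnaround (C−A): P0=4  P1=34  P2=7  P3=17  P4=5
Response(P2) = first start − arrival = 5 − 5 = 0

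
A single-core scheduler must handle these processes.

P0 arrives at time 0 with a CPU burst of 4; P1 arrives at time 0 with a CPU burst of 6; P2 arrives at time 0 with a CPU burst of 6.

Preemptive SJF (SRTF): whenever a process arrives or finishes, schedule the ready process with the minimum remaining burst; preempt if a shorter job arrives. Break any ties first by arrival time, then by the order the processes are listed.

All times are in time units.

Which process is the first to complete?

P0

Gantt: | P0 0-4 | P1 4-10 | P2 10-16 |
Completion: P0=4  P1=10  P2=16
Finish order: P0 → P1 → P2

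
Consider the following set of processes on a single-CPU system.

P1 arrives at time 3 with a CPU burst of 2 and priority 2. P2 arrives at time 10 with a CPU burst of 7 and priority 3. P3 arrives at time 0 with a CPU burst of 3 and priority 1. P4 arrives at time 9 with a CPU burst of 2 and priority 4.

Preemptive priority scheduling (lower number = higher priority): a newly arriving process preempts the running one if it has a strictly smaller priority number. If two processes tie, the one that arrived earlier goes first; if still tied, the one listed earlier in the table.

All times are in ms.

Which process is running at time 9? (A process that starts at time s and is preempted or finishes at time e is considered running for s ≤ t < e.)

P4

Gantt: | P3 0-3 | P1 3-5 | idle 5-9 | P4 9-10 | P2 10-17 | P4 17-18 |
Completion: P1=5  P2=17  P3=3  P4=18
Turnaround (C−A): P1=2  P2=7  P3=3  P4=9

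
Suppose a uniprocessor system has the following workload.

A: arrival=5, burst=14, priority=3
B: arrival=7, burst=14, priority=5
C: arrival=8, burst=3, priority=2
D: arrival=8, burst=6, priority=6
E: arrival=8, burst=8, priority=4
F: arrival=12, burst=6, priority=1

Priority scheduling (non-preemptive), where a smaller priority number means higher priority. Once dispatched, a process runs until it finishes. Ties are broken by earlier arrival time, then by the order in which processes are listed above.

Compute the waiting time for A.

0

Timeline: | idle 0-5 | A 5-19 | F 19-25 | C 25-28 | E 28-36 | B 36-50 | D 50-56 |
Completion: A=19  B=50  C=28  D=56  E=36  F=25
Turnaround (C−A): A=14  B=43  C=20  D=48  E=28  F=13
Waiting(A) = turnaround − burst = 14 − 14 = 0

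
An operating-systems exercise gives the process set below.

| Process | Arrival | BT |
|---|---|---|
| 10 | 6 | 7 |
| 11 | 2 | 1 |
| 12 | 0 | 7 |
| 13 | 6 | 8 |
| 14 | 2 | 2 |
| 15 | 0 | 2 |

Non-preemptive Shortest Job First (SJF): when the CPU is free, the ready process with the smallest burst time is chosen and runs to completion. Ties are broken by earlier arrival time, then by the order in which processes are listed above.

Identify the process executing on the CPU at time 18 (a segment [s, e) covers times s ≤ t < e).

10

Gantt: | 15 0-2 | 11 2-3 | 14 3-5 | 12 5-12 | 10 12-19 | 13 19-27 |
Completion: 10=19  11=3  12=12  13=27  14=5  15=2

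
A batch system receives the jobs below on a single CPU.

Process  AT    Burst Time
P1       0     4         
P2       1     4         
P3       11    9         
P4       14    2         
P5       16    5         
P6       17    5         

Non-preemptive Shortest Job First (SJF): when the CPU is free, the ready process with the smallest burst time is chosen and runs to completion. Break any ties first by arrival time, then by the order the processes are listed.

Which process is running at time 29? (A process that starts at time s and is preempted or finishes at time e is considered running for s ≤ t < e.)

P6

Timeline: | P1 0-4 | P2 4-8 | idle 8-11 | P3 11-20 | P4 20-22 | P5 22-27 | P6 27-32 |
Completion: P1=4  P2=8  P3=20  P4=22  P5=27  P6=32
Turnaround (C−A): P1=4  P2=7  P3=9  P4=8  P5=11  P6=15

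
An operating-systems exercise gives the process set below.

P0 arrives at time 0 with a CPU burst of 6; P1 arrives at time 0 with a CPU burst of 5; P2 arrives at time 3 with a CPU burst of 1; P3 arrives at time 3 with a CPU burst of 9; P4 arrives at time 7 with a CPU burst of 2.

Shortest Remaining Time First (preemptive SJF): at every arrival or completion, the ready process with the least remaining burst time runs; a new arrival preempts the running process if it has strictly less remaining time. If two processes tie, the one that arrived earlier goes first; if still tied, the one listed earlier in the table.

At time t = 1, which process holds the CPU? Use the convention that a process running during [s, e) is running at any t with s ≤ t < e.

P1

Schedule: | P1 0-3 | P2 3-4 | P1 4-6 | P0 6-7 | P4 7-9 | P0 9-14 | P3 14-23 |
Completion: P0=14  P1=6  P2=4  P3=23  P4=9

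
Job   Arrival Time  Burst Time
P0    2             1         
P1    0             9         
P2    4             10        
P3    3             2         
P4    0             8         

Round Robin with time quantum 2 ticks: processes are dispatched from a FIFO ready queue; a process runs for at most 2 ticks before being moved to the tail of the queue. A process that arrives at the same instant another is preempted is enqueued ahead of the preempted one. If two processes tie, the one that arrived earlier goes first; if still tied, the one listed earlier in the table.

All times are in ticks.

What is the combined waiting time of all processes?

56

Timeline: | P1 0-2 | P4 2-4 | P0 4-5 | P1 5-7 | P3 7-9 | P2 9-11 | P4 11-13 | P1 13-15 | P2 15-17 | P4 17-19 | P1 19-21 | P2 21-23 | P4 23-25 | P1 25-26 | P2 26-30 |
Completion: P0=5  P1=26  P2=30  P3=9  P4=25
Turnaround (C−A): P0=3  P1=26  P2=26  P3=6  P4=25
Waiting = turnaround − burst: P0=2, P1=17, P2=16, P3=4, P4=17
Total waiting = 2 + 17 + 16 + 4 + 17 = 56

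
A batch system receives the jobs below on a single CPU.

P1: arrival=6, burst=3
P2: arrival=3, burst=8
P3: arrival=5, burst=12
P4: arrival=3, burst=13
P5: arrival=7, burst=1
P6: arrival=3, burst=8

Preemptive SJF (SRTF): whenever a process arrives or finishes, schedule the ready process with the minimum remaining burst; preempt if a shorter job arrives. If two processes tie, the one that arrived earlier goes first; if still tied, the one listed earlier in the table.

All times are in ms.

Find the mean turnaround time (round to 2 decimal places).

18.67

Gantt: | idle 0-3 | P2 3-6 | P1 6-7 | P5 7-8 | P1 8-10 | P2 10-15 | P6 15-23 | P3 23-35 | P4 35-48 |
Completion: P1=10  P2=15  P3=35  P4=48  P5=8  P6=23
Turnaround times: P1=4, P2=12, P3=30, P4=45, P5=1, P6=20
Average turnaround = (4+12+30+45+1+20) / 6 = 112/6 = 18.67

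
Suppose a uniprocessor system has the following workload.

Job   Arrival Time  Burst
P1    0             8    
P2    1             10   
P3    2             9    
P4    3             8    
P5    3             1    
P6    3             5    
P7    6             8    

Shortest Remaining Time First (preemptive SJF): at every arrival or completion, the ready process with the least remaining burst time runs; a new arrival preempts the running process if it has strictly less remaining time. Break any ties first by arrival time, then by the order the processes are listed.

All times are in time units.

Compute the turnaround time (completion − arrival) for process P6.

11

Timeline: | P1 0-3 | P5 3-4 | P1 4-9 | P6 9-14 | P4 14-22 | P7 22-30 | P3 30-39 | P2 39-49 |
Completion: P1=9  P2=49  P3=39  P4=22  P5=4  P6=14  P7=30
Turnaround(P6) = completion − arrival = 14 − 3 = 11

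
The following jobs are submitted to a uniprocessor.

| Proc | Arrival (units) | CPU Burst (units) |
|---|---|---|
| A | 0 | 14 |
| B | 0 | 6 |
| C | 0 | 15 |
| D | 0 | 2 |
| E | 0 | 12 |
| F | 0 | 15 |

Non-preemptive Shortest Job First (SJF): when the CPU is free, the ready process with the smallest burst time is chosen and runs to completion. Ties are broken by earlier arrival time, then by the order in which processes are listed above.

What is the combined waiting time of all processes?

113

Timeline: | D 0-2 | B 2-8 | E 8-20 | A 20-34 | C 34-49 | F 49-64 |
Completion: A=34  B=8  C=49  D=2  E=20  F=64
Waiting = turnaround − burst: A=20, B=2, C=34, D=0, E=8, F=49
Total waiting = 20 + 2 + 34 + 0 + 8 + 49 = 113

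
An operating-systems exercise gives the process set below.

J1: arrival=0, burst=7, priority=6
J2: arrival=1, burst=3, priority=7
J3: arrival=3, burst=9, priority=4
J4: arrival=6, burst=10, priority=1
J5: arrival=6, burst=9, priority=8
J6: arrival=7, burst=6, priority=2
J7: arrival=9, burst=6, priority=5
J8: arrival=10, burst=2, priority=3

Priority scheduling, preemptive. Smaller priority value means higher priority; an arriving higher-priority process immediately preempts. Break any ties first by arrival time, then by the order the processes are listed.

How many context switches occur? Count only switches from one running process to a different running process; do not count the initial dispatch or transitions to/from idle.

9

Gantt: | J1 0-3 | J3 3-6 | J4 6-16 | J6 16-22 | J8 22-24 | J3 24-30 | J7 30-36 | J1 36-40 | J2 40-43 | J5 43-52 |
Completion: J1=40  J2=43  J3=30  J4=16  J5=52  J6=22  J7=36  J8=24
Turnaround (C−A): J1=40  J2=42  J3=27  J4=10  J5=46  J6=15  J7=27  J8=14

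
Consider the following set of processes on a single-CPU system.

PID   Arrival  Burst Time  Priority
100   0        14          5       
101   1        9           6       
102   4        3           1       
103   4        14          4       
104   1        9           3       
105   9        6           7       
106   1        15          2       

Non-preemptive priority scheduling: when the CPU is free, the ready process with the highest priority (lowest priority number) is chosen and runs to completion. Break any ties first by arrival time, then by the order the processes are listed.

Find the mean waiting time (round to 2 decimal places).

Timeline: | 100 0-14 | 102 14-17 | 106 17-32 | 104 32-41 | 103 41-55 | 101 55-64 | 105 64-70 |
Completion: 100=14  101=64  102=17  103=55  104=41  105=70  106=32
Turnaround (C−A): 100=14  101=63  102=13  103=51  104=40  105=61  106=31
Waiting times: 100=0, 101=54, 102=10, 103=37, 104=31, 105=55, 106=16
Average waiting = (0+54+10+37+31+55+16) / 7 = 203/7 = 29.00

29.00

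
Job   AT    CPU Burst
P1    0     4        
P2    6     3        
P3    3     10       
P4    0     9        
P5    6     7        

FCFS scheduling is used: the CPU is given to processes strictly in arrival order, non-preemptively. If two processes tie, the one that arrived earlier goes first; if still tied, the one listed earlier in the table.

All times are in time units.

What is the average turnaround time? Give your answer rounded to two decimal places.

16.80

Schedule: | P1 0-4 | P4 4-13 | P3 13-23 | P2 23-26 | P5 26-33 |
Completion: P1=4  P2=26  P3=23  P4=13  P5=33
Turnaround (C−A): P1=4  P2=20  P3=20  P4=13  P5=27
Turnaround times: P1=4, P2=20, P3=20, P4=13, P5=27
Average turnaround = (4+20+20+13+27) / 5 = 84/5 = 16.80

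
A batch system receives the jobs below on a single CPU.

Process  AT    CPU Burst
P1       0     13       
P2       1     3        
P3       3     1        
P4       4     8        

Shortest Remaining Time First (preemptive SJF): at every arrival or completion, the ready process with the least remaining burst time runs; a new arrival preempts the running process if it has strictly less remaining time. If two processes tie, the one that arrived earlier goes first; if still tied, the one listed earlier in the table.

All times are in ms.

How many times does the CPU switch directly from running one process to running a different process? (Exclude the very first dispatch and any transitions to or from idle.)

Schedule: | P1 0-1 | P2 1-4 | P3 4-5 | P4 5-13 | P1 13-25 |
Completion: P1=25  P2=4  P3=5  P4=13
Turnaround (C−A): P1=25  P2=3  P3=2  P4=9

4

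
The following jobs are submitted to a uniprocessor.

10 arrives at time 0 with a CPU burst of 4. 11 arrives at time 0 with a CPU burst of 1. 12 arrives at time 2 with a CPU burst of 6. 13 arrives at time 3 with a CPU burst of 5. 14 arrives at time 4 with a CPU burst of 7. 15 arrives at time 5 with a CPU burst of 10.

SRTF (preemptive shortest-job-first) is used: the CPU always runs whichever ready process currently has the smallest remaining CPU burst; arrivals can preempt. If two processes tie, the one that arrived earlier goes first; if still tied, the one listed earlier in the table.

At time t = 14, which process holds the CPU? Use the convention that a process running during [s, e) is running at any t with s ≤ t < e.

12

Schedule: | 11 0-1 | 10 1-5 | 13 5-10 | 12 10-16 | 14 16-23 | 15 23-33 |
Completion: 10=5  11=1  12=16  13=10  14=23  15=33
Turnaround (C−A): 10=5  11=1  12=14  13=7  14=19  15=28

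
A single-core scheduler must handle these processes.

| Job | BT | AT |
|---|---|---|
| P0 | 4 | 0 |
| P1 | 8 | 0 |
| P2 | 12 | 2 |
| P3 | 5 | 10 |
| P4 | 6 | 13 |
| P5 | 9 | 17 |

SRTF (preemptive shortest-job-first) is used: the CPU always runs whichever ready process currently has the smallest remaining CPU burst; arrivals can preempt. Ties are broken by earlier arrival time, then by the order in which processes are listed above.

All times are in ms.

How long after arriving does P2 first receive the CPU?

30

Gantt: | P0 0-4 | P1 4-12 | P3 12-17 | P4 17-23 | P5 23-32 | P2 32-44 |
Completion: P0=4  P1=12  P2=44  P3=17  P4=23  P5=32
Turnaround (C−A): P0=4  P1=12  P2=42  P3=7  P4=10  P5=15
Response(P2) = first start − arrival = 32 − 2 = 30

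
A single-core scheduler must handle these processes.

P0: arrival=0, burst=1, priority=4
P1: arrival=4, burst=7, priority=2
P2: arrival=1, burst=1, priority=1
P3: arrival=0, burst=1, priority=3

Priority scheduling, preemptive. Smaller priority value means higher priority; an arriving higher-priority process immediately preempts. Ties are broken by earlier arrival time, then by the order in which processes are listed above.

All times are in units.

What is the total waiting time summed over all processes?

2

Timeline: | P3 0-1 | P2 1-2 | P0 2-3 | idle 3-4 | P1 4-11 |
Completion: P0=3  P1=11  P2=2  P3=1
Waiting = turnaround − burst: P0=2, P1=0, P2=0, P3=0
Total waiting = 2 + 0 + 0 + 0 = 2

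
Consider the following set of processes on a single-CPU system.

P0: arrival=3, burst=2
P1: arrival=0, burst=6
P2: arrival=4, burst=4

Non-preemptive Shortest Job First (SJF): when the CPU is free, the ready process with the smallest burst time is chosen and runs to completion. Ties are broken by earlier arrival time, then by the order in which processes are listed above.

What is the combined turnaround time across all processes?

Timeline: | P1 0-6 | P0 6-8 | P2 8-12 |
Completion: P0=8  P1=6  P2=12
Turnaround = completion − arrival: P0=5, P1=6, P2=8
Total turnaround = 5 + 6 + 8 = 19

19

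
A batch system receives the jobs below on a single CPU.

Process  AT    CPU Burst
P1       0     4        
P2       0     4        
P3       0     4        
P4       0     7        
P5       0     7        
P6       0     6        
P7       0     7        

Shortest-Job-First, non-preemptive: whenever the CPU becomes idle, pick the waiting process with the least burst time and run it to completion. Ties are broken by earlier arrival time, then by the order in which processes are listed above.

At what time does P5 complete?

Gantt: | P1 0-4 | P2 4-8 | P3 8-12 | P6 12-18 | P4 18-25 | P5 25-32 | P7 32-39 |
Completion: P1=4  P2=8  P3=12  P4=25  P5=32  P6=18  P7=39

32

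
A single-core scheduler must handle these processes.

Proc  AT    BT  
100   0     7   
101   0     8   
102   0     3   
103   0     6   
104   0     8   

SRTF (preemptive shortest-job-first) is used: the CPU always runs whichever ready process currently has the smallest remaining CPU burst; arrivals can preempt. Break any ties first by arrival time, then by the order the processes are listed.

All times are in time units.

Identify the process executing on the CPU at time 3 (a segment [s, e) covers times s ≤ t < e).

103

Timeline: | 102 0-3 | 103 3-9 | 100 9-16 | 101 16-24 | 104 24-32 |
Completion: 100=16  101=24  102=3  103=9  104=32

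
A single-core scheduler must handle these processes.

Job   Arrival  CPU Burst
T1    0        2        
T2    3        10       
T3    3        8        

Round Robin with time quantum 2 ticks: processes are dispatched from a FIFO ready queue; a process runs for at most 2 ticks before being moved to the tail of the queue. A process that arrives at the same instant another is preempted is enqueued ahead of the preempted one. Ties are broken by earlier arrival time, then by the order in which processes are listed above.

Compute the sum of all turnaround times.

Schedule: | T1 0-2 | idle 2-3 | T2 3-5 | T3 5-7 | T2 7-9 | T3 9-11 | T2 11-13 | T3 13-15 | T2 15-17 | T3 17-19 | T2 19-21 |
Completion: T1=2  T2=21  T3=19
Turnaround = completion − arrival: T1=2, T2=18, T3=16
Total turnaround = 2 + 18 + 16 = 36

36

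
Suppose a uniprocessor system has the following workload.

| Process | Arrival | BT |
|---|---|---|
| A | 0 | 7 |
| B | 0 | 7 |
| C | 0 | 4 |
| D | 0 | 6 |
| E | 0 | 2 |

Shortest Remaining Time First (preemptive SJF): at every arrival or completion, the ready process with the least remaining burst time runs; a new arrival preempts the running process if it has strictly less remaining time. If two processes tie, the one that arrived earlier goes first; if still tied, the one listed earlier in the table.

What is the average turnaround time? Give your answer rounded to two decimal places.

13.00

Gantt: | E 0-2 | C 2-6 | D 6-12 | A 12-19 | B 19-26 |
Completion: A=19  B=26  C=6  D=12  E=2
Turnaround times: A=19, B=26, C=6, D=12, E=2
Average turnaround = (19+26+6+12+2) / 5 = 65/5 = 13.00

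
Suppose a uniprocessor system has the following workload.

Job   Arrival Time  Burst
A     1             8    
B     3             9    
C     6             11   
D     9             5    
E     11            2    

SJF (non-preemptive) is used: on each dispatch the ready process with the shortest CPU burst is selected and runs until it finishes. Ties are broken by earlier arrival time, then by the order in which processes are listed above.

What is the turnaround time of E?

5

Schedule: | idle 0-1 | A 1-9 | D 9-14 | E 14-16 | B 16-25 | C 25-36 |
Completion: A=9  B=25  C=36  D=14  E=16
Turnaround (C−A): A=8  B=22  C=30  D=5  E=5
Turnaround(E) = completion − arrival = 16 − 11 = 5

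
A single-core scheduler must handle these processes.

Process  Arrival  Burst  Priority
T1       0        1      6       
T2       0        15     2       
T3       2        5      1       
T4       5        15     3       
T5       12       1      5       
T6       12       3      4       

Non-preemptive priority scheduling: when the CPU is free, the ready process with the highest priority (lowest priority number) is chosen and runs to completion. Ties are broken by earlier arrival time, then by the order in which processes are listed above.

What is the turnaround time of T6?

Gantt: | T2 0-15 | T3 15-20 | T4 20-35 | T6 35-38 | T5 38-39 | T1 39-40 |
Completion: T1=40  T2=15  T3=20  T4=35  T5=39  T6=38
Turnaround(T6) = completion − arrival = 38 − 12 = 26

26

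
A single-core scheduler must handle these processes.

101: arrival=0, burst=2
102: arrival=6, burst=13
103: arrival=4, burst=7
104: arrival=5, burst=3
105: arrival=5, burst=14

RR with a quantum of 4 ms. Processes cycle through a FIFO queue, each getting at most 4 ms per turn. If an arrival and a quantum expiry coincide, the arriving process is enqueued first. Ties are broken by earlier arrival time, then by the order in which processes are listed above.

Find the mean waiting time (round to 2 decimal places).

11.40

Timeline: | 101 0-2 | idle 2-4 | 103 4-8 | 104 8-11 | 105 11-15 | 102 15-19 | 103 19-22 | 105 22-26 | 102 26-30 | 105 30-34 | 102 34-38 | 105 38-40 | 102 40-41 |
Completion: 101=2  102=41  103=22  104=11  105=40
Turnaround (C−A): 101=2  102=35  103=18  104=6  105=35
Waiting times: 101=0, 102=22, 103=11, 104=3, 105=21
Average waiting = (0+22+11+3+21) / 5 = 57/5 = 11.40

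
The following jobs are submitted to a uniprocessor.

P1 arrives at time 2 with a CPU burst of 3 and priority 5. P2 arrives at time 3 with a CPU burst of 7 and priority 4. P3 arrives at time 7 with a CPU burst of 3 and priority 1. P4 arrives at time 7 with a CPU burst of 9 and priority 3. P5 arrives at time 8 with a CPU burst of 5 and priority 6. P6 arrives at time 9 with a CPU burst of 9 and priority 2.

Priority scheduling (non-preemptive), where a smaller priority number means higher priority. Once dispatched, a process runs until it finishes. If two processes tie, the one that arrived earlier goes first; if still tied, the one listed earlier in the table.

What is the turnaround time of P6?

15

Schedule: | idle 0-2 | P1 2-5 | P2 5-12 | P3 12-15 | P6 15-24 | P4 24-33 | P5 33-38 |
Completion: P1=5  P2=12  P3=15  P4=33  P5=38  P6=24
Turnaround (C−A): P1=3  P2=9  P3=8  P4=26  P5=30  P6=15
Turnaround(P6) = completion − arrival = 24 − 9 = 15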